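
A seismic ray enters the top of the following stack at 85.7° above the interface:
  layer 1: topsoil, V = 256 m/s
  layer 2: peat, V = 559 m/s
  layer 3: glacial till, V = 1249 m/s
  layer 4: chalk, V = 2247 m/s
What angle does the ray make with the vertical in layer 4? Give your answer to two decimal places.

41.16°

From the normal: θ₁ = 90° − 85.7° = 4.3°.
Snell's law across each interface conserves sin θ / V, so sin θ_4 = V_4·sin θ₁/V₁.
sin θ_4 = 2247 × sin 4.3° / 256 = 0.6581.
θ_4 = 41.16° from the vertical.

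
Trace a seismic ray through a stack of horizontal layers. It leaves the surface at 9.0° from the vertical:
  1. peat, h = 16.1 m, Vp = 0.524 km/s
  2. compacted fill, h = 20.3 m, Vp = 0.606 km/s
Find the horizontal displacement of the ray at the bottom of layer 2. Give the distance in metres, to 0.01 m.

Ray parameter p = sin 9.0° / 0.524 km/s = 2.9854e-01 s/km.
Layer 1: θ = 9.00°; offset = 16.1·tan 9.00° = 2.5500 m.
Layer 2: sin θ = p·0.606 = 0.1809 → θ = 10.42°; offset = 20.3·tan 10.42° = 3.7342 m.
Summing the layer offsets gives 6.2842 m.

6.28 m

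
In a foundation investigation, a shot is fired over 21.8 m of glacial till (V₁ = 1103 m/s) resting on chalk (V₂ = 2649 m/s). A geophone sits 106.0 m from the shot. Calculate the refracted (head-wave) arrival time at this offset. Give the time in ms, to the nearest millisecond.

76 ms

t = x/V₂ + 2h·√(V₂²−V₁²)/(V₁V₂).
√(V₂²−V₁²) = √(2649²−1103²) = 2408.4 m/s; delay term = 2·21.8·2408.4/(1103·2649) = 0.03594 s.
t = 106.0/2649 + 0.03594 = 0.07595 s.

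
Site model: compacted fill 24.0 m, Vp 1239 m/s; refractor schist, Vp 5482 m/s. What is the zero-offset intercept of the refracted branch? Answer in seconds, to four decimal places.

0.0377 s

θ_c = arcsin(V₁/V₂) = arcsin(1239/5482) = 13.06°; cos θ_c = 0.9741.
tᵢ = 2h·cos θ_c / V₁ = 2·24.0·0.9741 / 1239 = 0.03774 s.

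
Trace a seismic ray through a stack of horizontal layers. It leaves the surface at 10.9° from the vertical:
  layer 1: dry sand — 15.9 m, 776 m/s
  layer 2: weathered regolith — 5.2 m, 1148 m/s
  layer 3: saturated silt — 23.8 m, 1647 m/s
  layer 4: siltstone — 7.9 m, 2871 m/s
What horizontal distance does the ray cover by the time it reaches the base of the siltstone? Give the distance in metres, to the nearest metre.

Apply Snell's law at each interface; in layer i the horizontal offset is hᵢ·tan θᵢ.
Layer 1: θ = 10.90°; offset = 15.9·tan 10.90° = 3.062 m.
Layer 2: sin θ = 1148·sin 10.9°/776 = 0.2797, θ = 16.24°; offset = 5.2·tan 16.24° = 1.515 m.
Layer 3: sin θ = 1647·sin 10.9°/776 = 0.4013, θ = 23.66°; offset = 23.8·tan 23.66° = 10.429 m.
Layer 4: sin θ = 2871·sin 10.9°/776 = 0.6996, θ = 44.40°; offset = 7.9·tan 44.40° = 7.735 m.
Total horizontal offset = 22.741 m.

23 m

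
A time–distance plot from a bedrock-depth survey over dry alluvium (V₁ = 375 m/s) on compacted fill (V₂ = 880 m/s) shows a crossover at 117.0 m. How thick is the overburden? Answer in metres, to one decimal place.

37.1 m

h = (x_cross/2)·√((V₂−V₁)/(V₂+V₁)).
(V₂−V₁)/(V₂+V₁) = (880−375)/(880+375) = 0.4024; √ = 0.6343.
h = (117.0/2)·0.6343 = 37.11 m.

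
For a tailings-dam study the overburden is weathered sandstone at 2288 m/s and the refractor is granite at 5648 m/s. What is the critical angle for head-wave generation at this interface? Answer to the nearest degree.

At critical incidence the refracted ray runs along the interface (θ₂ = 90°), so sin θ_c = V₁/V₂.
θ_c = arcsin(2288/5648) = arcsin 0.4051 = 23.90°.

24°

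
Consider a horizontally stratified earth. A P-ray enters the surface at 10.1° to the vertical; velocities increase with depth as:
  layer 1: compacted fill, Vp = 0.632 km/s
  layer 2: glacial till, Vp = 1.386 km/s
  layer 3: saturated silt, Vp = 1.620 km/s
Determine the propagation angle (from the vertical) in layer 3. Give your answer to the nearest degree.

Ray parameter p = sin 10.1° / 0.632 = 2.7748e-01 s/km.
sin θ_3 = p·V_3 = 2.7748e-01 × 1.620 = 0.4495.
θ_3 = 26.71° from the vertical.

27°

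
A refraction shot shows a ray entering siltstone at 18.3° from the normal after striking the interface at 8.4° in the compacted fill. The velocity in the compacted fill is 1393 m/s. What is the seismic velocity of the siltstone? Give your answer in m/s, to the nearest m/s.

2994 m/s

sin 8.4° = 0.1461; sin 18.3° = 0.3140.
V₂ = V₁·(sin θ₂/sin θ₁) = 1393·(0.3140/0.1461) = 2994.13 m/s.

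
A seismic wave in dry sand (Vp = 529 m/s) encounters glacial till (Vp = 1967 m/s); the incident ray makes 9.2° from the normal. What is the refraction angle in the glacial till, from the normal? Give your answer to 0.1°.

36.5°

Snell's law: sin θ₂ = (V₂/V₁)·sin θ₁ = (1967/529)·sin 9.2° = 0.5945.
θ₂ = sin⁻¹(0.5945) = 36.48° (from vertical).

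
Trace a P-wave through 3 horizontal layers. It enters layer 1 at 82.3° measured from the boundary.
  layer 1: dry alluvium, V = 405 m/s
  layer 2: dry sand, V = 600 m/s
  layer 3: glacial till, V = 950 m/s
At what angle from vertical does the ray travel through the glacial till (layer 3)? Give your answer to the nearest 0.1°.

From the normal: θ₁ = 90° − 82.3° = 7.7°.
Snell's law across each interface conserves sin θ / V, so sin θ_3 = V_3·sin θ₁/V₁.
sin θ_3 = 950 × sin 7.7° / 405 = 0.3143.
θ_3 = 18.32° from the vertical.

18.3°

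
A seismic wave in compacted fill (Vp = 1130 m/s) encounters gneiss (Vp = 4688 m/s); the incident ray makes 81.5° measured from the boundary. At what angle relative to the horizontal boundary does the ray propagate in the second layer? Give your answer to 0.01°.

Angle from the normal: 90° − 81.5° = 8.5°.
sin θ₁/V₁ = sin θ₂/V₂ ⇒ sin θ₂ = 4688·sin 8.5°/1130 = 4688·0.1478/1130 = 0.6132.
θ₂ = arcsin 0.6132 = 37.82° from the normal.
From the interface: 90° − 37.82° = 52.18°.

52.18°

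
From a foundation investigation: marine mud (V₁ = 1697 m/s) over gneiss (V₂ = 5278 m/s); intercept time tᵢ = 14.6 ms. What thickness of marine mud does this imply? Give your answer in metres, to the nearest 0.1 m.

13.1 m

θ_c = arcsin(1697/5278) = 18.76°; cos θ_c = 0.9469.
tᵢ = 2h cos θ_c/V₁ ⇒ h = tᵢ·V₁/(2 cos θ_c) = 0.0146·1697/(2·0.9469) = 13.08 m.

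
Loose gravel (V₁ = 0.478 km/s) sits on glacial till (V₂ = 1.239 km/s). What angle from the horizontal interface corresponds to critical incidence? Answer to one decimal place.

Critical incidence: sin θ_c = V₁/V₂ = 0.478/1.239 = 0.3858.
θ_c = arcsin 0.3858 = 22.69°.
Measured from the interface: 90° − 22.69° = 67.31°.

67.3°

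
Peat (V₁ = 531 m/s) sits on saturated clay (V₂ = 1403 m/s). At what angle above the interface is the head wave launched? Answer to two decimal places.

At critical incidence the refracted ray runs along the interface (θ₂ = 90°), so sin θ_c = V₁/V₂.
θ_c = arcsin(531/1403) = arcsin 0.3785 = 22.24°.
Measured from the interface: 90° − 22.24° = 67.76°.

67.76°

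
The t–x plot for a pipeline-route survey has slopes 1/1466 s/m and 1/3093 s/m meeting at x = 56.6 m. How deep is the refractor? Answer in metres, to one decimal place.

x_cross = 2h·√((V₂+V₁)/(V₂−V₁)) → h = x_cross / (2·√((V₂+V₁)/(V₂−V₁))).
√((V₂+V₁)/(V₂−V₁)) = √((3093+1466)/(3093−1466)) = 1.6739.
h = 56.6 / (2·1.6739) = 16.91 m.

16.9 m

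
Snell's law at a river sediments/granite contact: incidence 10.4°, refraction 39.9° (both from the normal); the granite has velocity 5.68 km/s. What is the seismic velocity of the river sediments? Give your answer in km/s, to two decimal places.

1.60 km/s

sin 10.4° = 0.1805; sin 39.9° = 0.6414.
V₁ = V₂·(sin θ₁/sin θ₂) = 5.68·(0.1805/0.6414) = 1.60 km/s.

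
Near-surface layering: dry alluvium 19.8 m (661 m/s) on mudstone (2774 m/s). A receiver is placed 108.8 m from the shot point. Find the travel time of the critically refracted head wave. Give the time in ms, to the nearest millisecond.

t = x/V₂ + 2h·√(V₂²−V₁²)/(V₁V₂).
√(V₂²−V₁²) = √(2774²−661²) = 2694.1 m/s; delay term = 2·19.8·2694.1/(661·2774) = 0.05818 s.
t = 108.8/2774 + 0.05818 = 0.09740 s.

97 ms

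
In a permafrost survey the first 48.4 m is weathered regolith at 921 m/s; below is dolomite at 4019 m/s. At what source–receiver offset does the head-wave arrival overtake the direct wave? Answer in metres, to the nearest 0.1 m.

122.2 m

x_cross = 2h·√((V₂+V₁)/(V₂−V₁)).
(V₂+V₁)/(V₂−V₁) = (4019+921)/(4019−921) = 1.5946; √ = 1.2628.
x_cross = 2·48.4·1.2628 = 122.24 m.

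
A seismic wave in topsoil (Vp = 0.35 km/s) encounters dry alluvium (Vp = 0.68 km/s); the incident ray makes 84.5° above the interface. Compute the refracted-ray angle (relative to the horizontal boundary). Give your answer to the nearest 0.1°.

79.3°

Convert to the normal: θ₁ = 90° − 84.5° = 5.5°.
sin θ₁/V₁ = sin θ₂/V₂ ⇒ sin θ₂ = 0.68·sin 5.5°/0.35 = 0.68·0.0958/0.35 = 0.1862.
θ₂ = sin⁻¹(0.1862) = 10.73° (from vertical).
From the interface: 90° − 10.73° = 79.27°.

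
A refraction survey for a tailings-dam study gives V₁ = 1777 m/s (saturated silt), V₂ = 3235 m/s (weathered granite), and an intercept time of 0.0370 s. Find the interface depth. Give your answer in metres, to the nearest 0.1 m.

39.3 m

θ_c = arcsin(1777/3235) = 33.32°; cos θ_c = 0.8356.
tᵢ = 2h cos θ_c/V₁ ⇒ h = tᵢ·V₁/(2 cos θ_c) = 0.037·1777/(2·0.8356) = 39.34 m.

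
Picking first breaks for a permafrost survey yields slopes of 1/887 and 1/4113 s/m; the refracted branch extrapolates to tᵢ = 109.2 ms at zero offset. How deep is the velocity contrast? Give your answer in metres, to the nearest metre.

θ_c = arcsin(887/4113) = 12.45°; cos θ_c = 0.9765.
tᵢ = 2h cos θ_c/V₁ ⇒ h = tᵢ·V₁/(2 cos θ_c) = 0.1092·887/(2·0.9765) = 49.60 m.

50 m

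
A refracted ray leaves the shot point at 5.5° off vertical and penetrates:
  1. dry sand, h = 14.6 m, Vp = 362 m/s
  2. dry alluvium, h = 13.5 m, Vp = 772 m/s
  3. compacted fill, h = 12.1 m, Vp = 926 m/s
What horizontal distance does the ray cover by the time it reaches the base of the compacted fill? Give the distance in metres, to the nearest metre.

7 m

Ray parameter p = sin 5.5° / 362 m/s = 2.6477e-04 s/m.
Layer 1: θ = 5.50°; offset = 14.6·tan 5.50° = 1.406 m.
Layer 2: sin θ = p·772 = 0.2044 → θ = 11.79°; offset = 13.5·tan 11.79° = 2.819 m.
Layer 3: sin θ = p·926 = 0.2452 → θ = 14.19°; offset = 12.1·tan 14.19° = 3.060 m.
Summing the layer offsets gives 7.285 m.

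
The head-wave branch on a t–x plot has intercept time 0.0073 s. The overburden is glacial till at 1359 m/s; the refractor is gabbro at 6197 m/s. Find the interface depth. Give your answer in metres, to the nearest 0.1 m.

h = tᵢ·V₁·V₂ / (2·√(V₂²−V₁²)).
√(V₂²−V₁²) = √(6197² − 1359²) = 6046.1 m/s.
h = 0.0073 s × 1359 × 6197 / (2 × 6046.1) = 5.08 m.

5.1 m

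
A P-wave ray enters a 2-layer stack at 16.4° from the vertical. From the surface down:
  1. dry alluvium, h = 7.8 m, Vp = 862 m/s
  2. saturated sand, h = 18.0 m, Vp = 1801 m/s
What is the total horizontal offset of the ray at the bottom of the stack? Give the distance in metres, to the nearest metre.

Ray parameter p = sin 16.4° / 862 m/s = 3.2754e-04 s/m.
Layer 1: θ = 16.40°; offset = 7.8·tan 16.40° = 2.296 m.
Layer 2: sin θ = p·1801 = 0.5899 → θ = 36.15°; offset = 18.0·tan 36.15° = 13.150 m.
Total horizontal offset = 15.446 m.

15 m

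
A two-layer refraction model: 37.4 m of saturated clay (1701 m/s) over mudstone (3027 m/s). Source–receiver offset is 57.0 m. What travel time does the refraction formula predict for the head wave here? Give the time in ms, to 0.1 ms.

55.2 ms

θ_c = arcsin(V₁/V₂) = arcsin(1701/3027) = 34.19°, cos θ_c = 0.8272.
Intercept time tᵢ = 2h cos θ_c / V₁ = 2·37.4·0.8272/1701 = 0.03637 s.
t = x/V₂ + tᵢ = 57.0/3027 + 0.03637 = 0.05520 s.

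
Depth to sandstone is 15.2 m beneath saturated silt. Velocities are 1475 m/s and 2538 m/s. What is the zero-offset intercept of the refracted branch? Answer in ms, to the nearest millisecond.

17 ms

θ_c = arcsin(V₁/V₂) = arcsin(1475/2538) = 35.53°; cos θ_c = 0.8138.
tᵢ = 2h·cos θ_c / V₁ = 2·15.2·0.8138 / 1475 = 0.01677 s.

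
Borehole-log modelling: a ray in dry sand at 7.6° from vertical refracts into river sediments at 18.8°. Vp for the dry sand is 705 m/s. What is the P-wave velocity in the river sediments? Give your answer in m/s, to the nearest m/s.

1718 m/s

sin 7.6° = 0.1323; sin 18.8° = 0.3223.
V₂ = V₁·(sin θ₂/sin θ₁) = 705·(0.3223/0.1323) = 1717.86 m/s.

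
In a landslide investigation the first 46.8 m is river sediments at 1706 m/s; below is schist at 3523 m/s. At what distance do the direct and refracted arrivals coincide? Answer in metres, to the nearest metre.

159 m

x_cross = 2h·√((V₂+V₁)/(V₂−V₁)).
(V₂+V₁)/(V₂−V₁) = (3523+1706)/(3523−1706) = 2.8778; √ = 1.6964.
x_cross = 2·46.8·1.6964 = 158.78 m.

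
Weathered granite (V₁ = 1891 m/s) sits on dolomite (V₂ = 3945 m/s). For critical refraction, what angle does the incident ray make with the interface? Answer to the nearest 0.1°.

At critical incidence the refracted ray runs along the interface (θ₂ = 90°), so sin θ_c = V₁/V₂.
θ_c = arcsin(1891/3945) = arcsin 0.4793 = 28.64°.
Measured from the interface: 90° − 28.64° = 61.36°.

61.4°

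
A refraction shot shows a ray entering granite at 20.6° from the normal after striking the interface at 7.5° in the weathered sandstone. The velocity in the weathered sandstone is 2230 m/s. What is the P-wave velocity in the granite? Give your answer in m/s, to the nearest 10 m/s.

Snell's law: sin 7.5°/V₁ = sin 20.6°/V₂.
V₂ = V₁·sin 20.6°/sin 7.5° = 2230 × 2.6956 = 6011.11 m/s.

6010 m/s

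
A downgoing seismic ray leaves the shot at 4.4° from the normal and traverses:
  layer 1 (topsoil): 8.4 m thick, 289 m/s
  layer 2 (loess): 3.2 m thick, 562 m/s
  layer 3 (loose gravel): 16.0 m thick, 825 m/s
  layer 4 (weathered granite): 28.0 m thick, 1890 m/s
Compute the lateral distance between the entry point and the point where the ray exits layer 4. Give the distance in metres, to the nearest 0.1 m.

Apply Snell's law at each interface; in layer i the horizontal offset is hᵢ·tan θᵢ.
Layer 1: θ = 4.40°; offset = 8.4·tan 4.40° = 0.646 m.
Layer 2: sin θ = 562·sin 4.4°/289 = 0.1492, θ = 8.58°; offset = 3.2·tan 8.58° = 0.483 m.
Layer 3: sin θ = 825·sin 4.4°/289 = 0.2190, θ = 12.65°; offset = 16.0·tan 12.65° = 3.591 m.
Layer 4: sin θ = 1890·sin 4.4°/289 = 0.5017, θ = 30.11°; offset = 28.0·tan 30.11° = 16.240 m.
Σ offsets = 20.961 m.

21.0 m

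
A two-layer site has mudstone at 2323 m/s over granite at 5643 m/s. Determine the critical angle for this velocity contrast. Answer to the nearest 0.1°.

At critical incidence the refracted ray runs along the interface (θ₂ = 90°), so sin θ_c = V₁/V₂.
θ_c = arcsin(2323/5643) = arcsin 0.4117 = 24.31°.

24.3°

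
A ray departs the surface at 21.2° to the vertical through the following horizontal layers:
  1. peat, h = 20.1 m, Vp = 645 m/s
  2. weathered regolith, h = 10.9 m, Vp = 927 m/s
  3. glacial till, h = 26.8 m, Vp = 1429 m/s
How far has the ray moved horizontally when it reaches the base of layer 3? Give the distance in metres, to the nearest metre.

p = sin θ₁/V₁ = sin 21.2°/645 = 5.6066e-04 s/m is conserved through the stack.
Layer 1: θ = 21.20°; offset = 20.1·tan 21.20° = 7.796 m.
Layer 2: sin θ = p·927 = 0.5197 → θ = 31.31°; offset = 10.9·tan 31.31° = 6.631 m.
Layer 3: sin θ = p·1429 = 0.8012 → θ = 53.24°; offset = 26.8·tan 53.24° = 35.880 m.
Total horizontal offset = 50.308 m.

50 m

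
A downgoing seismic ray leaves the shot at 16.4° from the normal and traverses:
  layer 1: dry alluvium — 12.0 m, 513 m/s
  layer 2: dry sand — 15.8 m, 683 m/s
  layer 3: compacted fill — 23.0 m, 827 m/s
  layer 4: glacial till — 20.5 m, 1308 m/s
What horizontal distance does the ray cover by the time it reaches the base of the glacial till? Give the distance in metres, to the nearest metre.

43 m

Apply Snell's law at each interface; in layer i the horizontal offset is hᵢ·tan θᵢ.
Layer 1: θ = 16.40°; offset = 12.0·tan 16.40° = 3.532 m.
Layer 2: sin θ = 683·sin 16.4°/513 = 0.3759, θ = 22.08°; offset = 15.8·tan 22.08° = 6.409 m.
Layer 3: sin θ = 827·sin 16.4°/513 = 0.4552, θ = 27.08°; offset = 23.0·tan 27.08° = 11.757 m.
Layer 4: sin θ = 1308·sin 16.4°/513 = 0.7199, θ = 46.05°; offset = 20.5·tan 46.05° = 21.262 m.
Summing the layer offsets gives 42.960 m.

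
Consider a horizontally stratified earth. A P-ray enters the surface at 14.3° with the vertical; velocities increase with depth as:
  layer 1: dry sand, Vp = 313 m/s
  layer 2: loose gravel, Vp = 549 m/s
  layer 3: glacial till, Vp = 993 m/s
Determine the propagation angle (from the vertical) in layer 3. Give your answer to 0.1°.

51.6°

Ray parameter p = sin 14.3° / 313 = 7.8913e-04 s/m.
sin θ_3 = p·V_3 = 7.8913e-04 × 993 = 0.7836.
θ_3 = arcsin 0.7836 = 51.59°.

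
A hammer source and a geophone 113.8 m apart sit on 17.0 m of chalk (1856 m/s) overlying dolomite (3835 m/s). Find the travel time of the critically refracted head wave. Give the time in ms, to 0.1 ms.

45.7 ms

θ_c = arcsin(V₁/V₂) = arcsin(1856/3835) = 28.94°, cos θ_c = 0.8751.
Intercept time tᵢ = 2h cos θ_c / V₁ = 2·17.0·0.8751/1856 = 0.01603 s.
t = x/V₂ + tᵢ = 113.8/3835 + 0.01603 = 0.04570 s.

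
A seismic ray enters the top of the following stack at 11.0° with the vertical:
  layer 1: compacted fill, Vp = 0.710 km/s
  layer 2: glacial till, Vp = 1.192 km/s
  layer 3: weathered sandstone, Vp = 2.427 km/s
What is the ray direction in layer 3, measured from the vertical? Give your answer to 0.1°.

Snell's law across each interface conserves sin θ / V, so sin θ_3 = V_3·sin θ₁/V₁.
sin θ_3 = 2.427 × sin 11.0° / 0.710 = 0.6522.
θ_3 = 40.71° from the vertical.

40.7°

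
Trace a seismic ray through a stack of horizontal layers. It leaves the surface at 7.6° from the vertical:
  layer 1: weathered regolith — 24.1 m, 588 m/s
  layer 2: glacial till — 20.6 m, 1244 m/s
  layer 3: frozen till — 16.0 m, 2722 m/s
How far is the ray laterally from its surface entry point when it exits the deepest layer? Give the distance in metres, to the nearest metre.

22 m

p = sin θ₁/V₁ = sin 7.6°/588 = 2.2493e-04 s/m is conserved through the stack.
Layer 1: θ = 7.60°; offset = 24.1·tan 7.60° = 3.216 m.
Layer 2: sin θ = p·1244 = 0.2798 → θ = 16.25°; offset = 20.6·tan 16.25° = 6.004 m.
Layer 3: sin θ = p·2722 = 0.6122 → θ = 37.75°; offset = 16.0·tan 37.75° = 12.390 m.
Σ offsets = 21.609 m.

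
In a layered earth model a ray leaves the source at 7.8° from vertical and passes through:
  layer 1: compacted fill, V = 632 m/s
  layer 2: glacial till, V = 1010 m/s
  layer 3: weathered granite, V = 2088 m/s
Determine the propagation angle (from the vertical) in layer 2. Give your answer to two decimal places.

12.53°

Ray parameter p = sin 7.8° / 632 = 2.1474e-04 s/m.
sin θ_2 = p·V_2 = 2.1474e-04 × 1010 = 0.2169.
θ_2 = 12.53° from the vertical.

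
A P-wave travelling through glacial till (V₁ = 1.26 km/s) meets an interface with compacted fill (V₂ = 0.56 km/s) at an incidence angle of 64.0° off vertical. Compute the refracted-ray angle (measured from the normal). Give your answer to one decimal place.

23.5°

sin θ₁/V₁ = sin θ₂/V₂ ⇒ sin θ₂ = 0.56·sin 64.0°/1.26 = 0.56·0.8988/1.26 = 0.3995.
θ₂ = sin⁻¹(0.3995) = 23.54° (from vertical).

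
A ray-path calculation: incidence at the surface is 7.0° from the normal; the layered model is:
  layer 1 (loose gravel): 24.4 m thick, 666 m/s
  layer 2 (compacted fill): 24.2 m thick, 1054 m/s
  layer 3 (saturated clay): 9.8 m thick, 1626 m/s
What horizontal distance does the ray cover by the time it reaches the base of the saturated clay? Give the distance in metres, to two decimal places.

10.81 m

p = sin θ₁/V₁ = sin 7.0°/666 = 1.8299e-04 s/m is conserved through the stack.
Layer 1: θ = 7.00°; offset = 24.4·tan 7.00° = 2.9959 m.
Layer 2: sin θ = p·1054 = 0.1929 → θ = 11.12°; offset = 24.2·tan 11.12° = 4.7567 m.
Layer 3: sin θ = p·1626 = 0.2975 → θ = 17.31°; offset = 9.8·tan 17.31° = 3.0542 m.
Total horizontal offset = 10.8068 m.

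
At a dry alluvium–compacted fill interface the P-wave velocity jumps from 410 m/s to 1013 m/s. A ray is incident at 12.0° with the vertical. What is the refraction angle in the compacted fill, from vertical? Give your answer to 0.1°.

sin θ₁/V₁ = sin θ₂/V₂ ⇒ sin θ₂ = 1013·sin 12.0°/410 = 1013·0.2079/410 = 0.5137.
θ₂ = sin⁻¹(0.5137) = 30.91° (from vertical).

30.9°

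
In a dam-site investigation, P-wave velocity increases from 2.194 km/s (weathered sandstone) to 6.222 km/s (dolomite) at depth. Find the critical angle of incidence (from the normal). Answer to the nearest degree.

21°

Critical incidence: sin θ_c = V₁/V₂ = 2.194/6.222 = 0.3526.
θ_c = arcsin 0.3526 = 20.65°.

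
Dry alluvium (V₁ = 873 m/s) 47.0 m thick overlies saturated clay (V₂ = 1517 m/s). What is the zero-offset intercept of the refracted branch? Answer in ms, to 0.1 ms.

88.1 ms

tᵢ = 2h·√(V₂²−V₁²)/(V₁V₂).
√(V₂²−V₁²) = √(1517²−873²) = 1240.6 m/s.
tᵢ = 2·47.0·1240.6/(873·1517) = 0.08806 s.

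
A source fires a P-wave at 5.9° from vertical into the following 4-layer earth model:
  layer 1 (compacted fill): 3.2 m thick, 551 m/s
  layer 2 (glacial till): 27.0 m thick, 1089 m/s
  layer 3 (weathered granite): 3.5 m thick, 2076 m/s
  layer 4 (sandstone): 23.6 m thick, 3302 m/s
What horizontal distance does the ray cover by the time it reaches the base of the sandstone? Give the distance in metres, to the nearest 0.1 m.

Ray parameter p = sin 5.9° / 551 m/s = 1.8656e-04 s/m.
Layer 1: θ = 5.90°; offset = 3.2·tan 5.90° = 0.331 m.
Layer 2: sin θ = p·1089 = 0.2032 → θ = 11.72°; offset = 27.0·tan 11.72° = 5.602 m.
Layer 3: sin θ = p·2076 = 0.3873 → θ = 22.79°; offset = 3.5·tan 22.79° = 1.470 m.
Layer 4: sin θ = p·3302 = 0.6160 → θ = 38.03°; offset = 23.6·tan 38.03° = 18.455 m.
Summing the layer offsets gives 25.858 m.

25.9 m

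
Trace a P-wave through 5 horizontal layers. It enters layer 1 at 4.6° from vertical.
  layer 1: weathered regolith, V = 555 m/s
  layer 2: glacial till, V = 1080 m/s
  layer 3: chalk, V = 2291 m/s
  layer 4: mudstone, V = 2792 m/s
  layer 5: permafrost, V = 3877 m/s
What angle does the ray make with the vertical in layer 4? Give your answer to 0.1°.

23.8°

Snell's law across each interface conserves sin θ / V, so sin θ_4 = V_4·sin θ₁/V₁.
sin θ_4 = 2792 × sin 4.6° / 555 = 0.4035.
θ_4 = arcsin 0.4035 = 23.79°.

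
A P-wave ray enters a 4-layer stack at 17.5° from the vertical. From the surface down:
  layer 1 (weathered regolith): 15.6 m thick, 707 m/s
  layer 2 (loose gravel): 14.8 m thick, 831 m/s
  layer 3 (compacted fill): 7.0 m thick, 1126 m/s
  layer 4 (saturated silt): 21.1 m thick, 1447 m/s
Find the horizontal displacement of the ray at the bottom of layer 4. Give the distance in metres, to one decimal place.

Apply Snell's law at each interface; in layer i the horizontal offset is hᵢ·tan θᵢ.
Layer 1: θ = 17.50°; offset = 15.6·tan 17.50° = 4.919 m.
Layer 2: sin θ = 831·sin 17.5°/707 = 0.3534, θ = 20.70°; offset = 14.8·tan 20.70° = 5.592 m.
Layer 3: sin θ = 1126·sin 17.5°/707 = 0.4789, θ = 28.61°; offset = 7.0·tan 28.61° = 3.819 m.
Layer 4: sin θ = 1447·sin 17.5°/707 = 0.6154, θ = 37.98°; offset = 21.1·tan 37.98° = 16.476 m.
Summing the layer offsets gives 30.805 m.

30.8 m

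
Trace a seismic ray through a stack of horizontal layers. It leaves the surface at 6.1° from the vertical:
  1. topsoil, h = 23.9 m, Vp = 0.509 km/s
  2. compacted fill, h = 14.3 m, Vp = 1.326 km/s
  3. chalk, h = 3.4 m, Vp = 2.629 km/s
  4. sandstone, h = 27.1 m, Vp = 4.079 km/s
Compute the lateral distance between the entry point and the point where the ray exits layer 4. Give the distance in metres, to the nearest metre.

53 m

Apply Snell's law at each interface; in layer i the horizontal offset is hᵢ·tan θᵢ.
Layer 1: θ = 6.10°; offset = 23.9·tan 6.10° = 2.554 m.
Layer 2: sin θ = 1.326·sin 6.1°/0.509 = 0.2768, θ = 16.07°; offset = 14.3·tan 16.07° = 4.120 m.
Layer 3: sin θ = 2.629·sin 6.1°/0.509 = 0.5489, θ = 33.29°; offset = 3.4·tan 33.29° = 2.232 m.
Layer 4: sin θ = 4.079·sin 6.1°/0.509 = 0.8516, θ = 58.38°; offset = 27.1·tan 58.38° = 44.022 m.
Σ offsets = 52.928 m.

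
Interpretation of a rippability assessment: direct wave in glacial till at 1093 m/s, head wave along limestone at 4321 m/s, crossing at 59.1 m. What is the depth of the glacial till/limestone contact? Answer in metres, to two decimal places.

22.82 m

h = (x_cross/2)·√((V₂−V₁)/(V₂+V₁)).
(V₂−V₁)/(V₂+V₁) = (4321−1093)/(4321+1093) = 0.5962; √ = 0.7722.
h = (59.1/2)·0.7722 = 22.82 m.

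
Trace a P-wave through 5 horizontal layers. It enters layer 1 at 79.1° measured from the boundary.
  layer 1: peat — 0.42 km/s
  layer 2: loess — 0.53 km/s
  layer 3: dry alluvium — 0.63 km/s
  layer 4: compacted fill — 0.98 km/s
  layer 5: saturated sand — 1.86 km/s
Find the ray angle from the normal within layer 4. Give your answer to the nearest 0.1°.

26.2°

From the normal: θ₁ = 90° − 79.1° = 10.9°.
Snell's law across each interface conserves sin θ / V, so sin θ_4 = V_4·sin θ₁/V₁.
sin θ_4 = 0.98 × sin 10.9° / 0.42 = 0.4412.
θ_4 = arcsin 0.4412 = 26.18°.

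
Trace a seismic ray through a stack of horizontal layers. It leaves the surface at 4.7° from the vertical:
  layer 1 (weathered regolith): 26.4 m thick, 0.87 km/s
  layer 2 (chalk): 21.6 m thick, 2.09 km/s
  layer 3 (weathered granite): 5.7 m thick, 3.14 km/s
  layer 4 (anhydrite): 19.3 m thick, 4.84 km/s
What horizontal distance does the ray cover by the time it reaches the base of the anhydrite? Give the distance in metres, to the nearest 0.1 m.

Apply Snell's law at each interface; in layer i the horizontal offset is hᵢ·tan θᵢ.
Layer 1: θ = 4.70°; offset = 26.4·tan 4.70° = 2.170 m.
Layer 2: sin θ = 2.09·sin 4.7°/0.87 = 0.1968, θ = 11.35°; offset = 21.6·tan 11.35° = 4.337 m.
Layer 3: sin θ = 3.14·sin 4.7°/0.87 = 0.2957, θ = 17.20°; offset = 5.7·tan 17.20° = 1.765 m.
Layer 4: sin θ = 4.84·sin 4.7°/0.87 = 0.4558, θ = 27.12°; offset = 19.3·tan 27.12° = 9.884 m.
Summing the layer offsets gives 18.156 m.

18.2 m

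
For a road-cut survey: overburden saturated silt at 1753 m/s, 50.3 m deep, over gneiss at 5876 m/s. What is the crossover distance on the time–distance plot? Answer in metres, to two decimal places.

136.84 m

θ_c = arcsin(1753/5876) = 17.36°, so cos θ_c = 0.9545 and tᵢ = 2h cos θ_c/V₁ = 0.0548 s.
At crossover x/V₁ = x/V₂ + tᵢ ⇒ x = tᵢ/(1/V₁ − 1/V₂) = 0.05477/(5.7045e-04 − 1.7018e-04) = 136.84 m.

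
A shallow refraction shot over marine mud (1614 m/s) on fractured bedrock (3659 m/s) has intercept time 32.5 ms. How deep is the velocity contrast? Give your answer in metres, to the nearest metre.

h = tᵢ·V₁·V₂ / (2·√(V₂²−V₁²)).
√(V₂²−V₁²) = √(3659² − 1614²) = 3283.8 m/s.
h = 0.0325 s × 1614 × 3659 / (2 × 3283.8) = 29.22 m.

29 m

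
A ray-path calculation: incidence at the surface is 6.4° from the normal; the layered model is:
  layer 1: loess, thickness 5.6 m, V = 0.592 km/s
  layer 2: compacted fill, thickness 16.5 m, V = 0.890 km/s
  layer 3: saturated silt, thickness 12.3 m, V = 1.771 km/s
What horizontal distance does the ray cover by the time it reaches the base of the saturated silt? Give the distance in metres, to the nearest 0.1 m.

7.8 m

Ray parameter p = sin 6.4° / 0.592 km/s = 1.8829e-01 s/km.
Layer 1: θ = 6.40°; offset = 5.6·tan 6.40° = 0.628 m.
Layer 2: sin θ = p·0.890 = 0.1676 → θ = 9.65°; offset = 16.5·tan 9.65° = 2.805 m.
Layer 3: sin θ = p·1.771 = 0.3335 → θ = 19.48°; offset = 12.3·tan 19.48° = 4.351 m.
Σ offsets = 7.784 m.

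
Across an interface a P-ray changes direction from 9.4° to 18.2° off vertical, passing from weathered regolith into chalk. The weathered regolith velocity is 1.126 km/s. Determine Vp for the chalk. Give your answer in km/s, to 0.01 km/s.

2.15 km/s

sin 9.4° = 0.1633; sin 18.2° = 0.3123.
V₂ = V₁·(sin θ₂/sin θ₁) = 1.126·(0.3123/0.1633) = 2.15 km/s.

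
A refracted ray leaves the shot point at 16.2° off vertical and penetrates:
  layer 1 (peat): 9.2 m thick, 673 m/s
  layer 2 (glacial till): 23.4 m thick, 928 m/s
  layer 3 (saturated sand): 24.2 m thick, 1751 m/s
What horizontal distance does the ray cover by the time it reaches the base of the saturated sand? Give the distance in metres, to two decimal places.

Ray parameter p = sin 16.2° / 673 m/s = 4.1455e-04 s/m.
Layer 1: θ = 16.20°; offset = 9.2·tan 16.20° = 2.6728 m.
Layer 2: sin θ = p·928 = 0.3847 → θ = 22.63°; offset = 23.4·tan 22.63° = 9.7525 m.
Layer 3: sin θ = p·1751 = 0.7259 → θ = 46.54°; offset = 24.2·tan 46.54° = 25.5386 m.
Summing the layer offsets gives 37.9640 m.

37.96 m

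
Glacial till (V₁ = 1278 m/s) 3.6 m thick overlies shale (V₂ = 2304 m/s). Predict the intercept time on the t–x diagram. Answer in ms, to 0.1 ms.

4.7 ms

tᵢ = 2h·√(V₂²−V₁²)/(V₁V₂).
√(V₂²−V₁²) = √(2304²−1278²) = 1917.1 m/s.
tᵢ = 2·3.6·1917.1/(1278·2304) = 0.00469 s.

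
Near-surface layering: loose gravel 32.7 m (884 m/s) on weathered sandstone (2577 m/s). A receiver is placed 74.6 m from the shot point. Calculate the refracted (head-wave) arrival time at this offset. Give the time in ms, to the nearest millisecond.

θ_c = arcsin(V₁/V₂) = arcsin(884/2577) = 20.06°, cos θ_c = 0.9393.
Intercept time tᵢ = 2h cos θ_c / V₁ = 2·32.7·0.9393/884 = 0.06949 s.
t = x/V₂ + tᵢ = 74.6/2577 + 0.06949 = 0.09844 s.

98 ms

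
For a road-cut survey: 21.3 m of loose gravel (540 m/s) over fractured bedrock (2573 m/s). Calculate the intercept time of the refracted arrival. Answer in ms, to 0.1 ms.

θ_c = arcsin(V₁/V₂) = arcsin(540/2573) = 12.11°; cos θ_c = 0.9777.
tᵢ = 2h·cos θ_c / V₁ = 2·21.3·0.9777 / 540 = 0.07713 s.

77.1 ms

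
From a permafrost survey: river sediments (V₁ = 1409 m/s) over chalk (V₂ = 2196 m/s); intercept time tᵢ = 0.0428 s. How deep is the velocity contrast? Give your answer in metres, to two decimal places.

39.31 m

h = tᵢ·V₁·V₂ / (2·√(V₂²−V₁²)).
√(V₂²−V₁²) = √(2196² − 1409²) = 1684.4 m/s.
h = 0.0428 s × 1409 × 2196 / (2 × 1684.4) = 39.31 m.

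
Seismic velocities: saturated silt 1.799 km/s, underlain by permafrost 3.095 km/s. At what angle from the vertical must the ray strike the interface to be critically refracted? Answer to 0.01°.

35.54°

At critical incidence the refracted ray runs along the interface (θ₂ = 90°), so sin θ_c = V₁/V₂.
θ_c = arcsin(1.799/3.095) = arcsin 0.5813 = 35.54°.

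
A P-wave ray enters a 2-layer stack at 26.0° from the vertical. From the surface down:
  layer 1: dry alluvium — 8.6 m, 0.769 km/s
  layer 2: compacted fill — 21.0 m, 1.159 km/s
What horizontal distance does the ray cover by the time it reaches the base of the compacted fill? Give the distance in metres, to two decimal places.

Apply Snell's law at each interface; in layer i the horizontal offset is hᵢ·tan θᵢ.
Layer 1: θ = 26.00°; offset = 8.6·tan 26.00° = 4.1945 m.
Layer 2: sin θ = 1.159·sin 26.0°/0.769 = 0.6607, θ = 41.35°; offset = 21.0·tan 41.35° = 18.4832 m.
Summing the layer offsets gives 22.6777 m.

22.68 m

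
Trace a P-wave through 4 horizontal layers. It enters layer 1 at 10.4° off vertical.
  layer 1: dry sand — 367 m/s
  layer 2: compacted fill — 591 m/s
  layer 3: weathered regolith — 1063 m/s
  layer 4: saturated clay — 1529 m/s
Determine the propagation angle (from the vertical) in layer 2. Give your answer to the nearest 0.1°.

Snell's law across each interface conserves sin θ / V, so sin θ_2 = V_2·sin θ₁/V₁.
sin θ_2 = 591 × sin 10.4° / 367 = 0.2907.
θ_2 = 16.90° from the vertical.

16.9°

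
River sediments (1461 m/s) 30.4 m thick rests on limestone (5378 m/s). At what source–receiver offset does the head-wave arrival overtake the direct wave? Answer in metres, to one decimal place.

80.3 m

θ_c = arcsin(1461/5378) = 15.76°, so cos θ_c = 0.9624 and tᵢ = 2h cos θ_c/V₁ = 0.0401 s.
At crossover x/V₁ = x/V₂ + tᵢ ⇒ x = tᵢ/(1/V₁ − 1/V₂) = 0.04005/(6.8446e-04 − 1.8594e-04) = 80.34 m.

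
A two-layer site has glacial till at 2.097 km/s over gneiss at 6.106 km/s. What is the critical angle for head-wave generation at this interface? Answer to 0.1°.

20.1°

Critical incidence: sin θ_c = V₁/V₂ = 2.097/6.106 = 0.3434.
θ_c = arcsin 0.3434 = 20.09°.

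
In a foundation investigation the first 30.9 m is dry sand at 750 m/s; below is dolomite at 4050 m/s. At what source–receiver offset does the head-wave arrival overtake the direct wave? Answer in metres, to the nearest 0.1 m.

74.5 m

x_cross = 2h·√((V₂+V₁)/(V₂−V₁)).
(V₂+V₁)/(V₂−V₁) = (4050+750)/(4050−750) = 1.4545; √ = 1.2060.
x_cross = 2·30.9·1.2060 = 74.53 m.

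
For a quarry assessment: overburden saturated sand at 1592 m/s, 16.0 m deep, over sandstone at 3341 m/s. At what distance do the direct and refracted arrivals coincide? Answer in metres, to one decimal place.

53.7 m

θ_c = arcsin(1592/3341) = 28.46°, so cos θ_c = 0.8792 and tᵢ = 2h cos θ_c/V₁ = 0.0177 s.
At crossover x/V₁ = x/V₂ + tᵢ ⇒ x = tᵢ/(1/V₁ − 1/V₂) = 0.01767/(6.2814e-04 − 2.9931e-04) = 53.74 m.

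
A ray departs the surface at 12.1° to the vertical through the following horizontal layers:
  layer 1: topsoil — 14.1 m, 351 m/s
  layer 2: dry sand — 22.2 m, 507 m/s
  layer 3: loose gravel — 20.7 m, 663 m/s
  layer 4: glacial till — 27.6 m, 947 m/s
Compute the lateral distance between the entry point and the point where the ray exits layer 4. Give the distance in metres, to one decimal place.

37.9 m

Apply Snell's law at each interface; in layer i the horizontal offset is hᵢ·tan θᵢ.
Layer 1: θ = 12.10°; offset = 14.1·tan 12.10° = 3.023 m.
Layer 2: sin θ = 507·sin 12.1°/351 = 0.3028, θ = 17.62°; offset = 22.2·tan 17.62° = 7.053 m.
Layer 3: sin θ = 663·sin 12.1°/351 = 0.3959, θ = 23.32°; offset = 20.7·tan 23.32° = 8.926 m.
Layer 4: sin θ = 947·sin 12.1°/351 = 0.5656, θ = 34.44°; offset = 27.6·tan 34.44° = 18.927 m.
Summing the layer offsets gives 37.928 m.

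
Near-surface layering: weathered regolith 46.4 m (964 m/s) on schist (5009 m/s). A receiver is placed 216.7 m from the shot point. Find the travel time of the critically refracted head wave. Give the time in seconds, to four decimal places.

0.1377 s

t = x/V₂ + 2h·√(V₂²−V₁²)/(V₁V₂).
√(V₂²−V₁²) = √(5009²−964²) = 4915.4 m/s; delay term = 2·46.4·4915.4/(964·5009) = 0.09447 s.
t = 216.7/5009 + 0.09447 = 0.13773 s.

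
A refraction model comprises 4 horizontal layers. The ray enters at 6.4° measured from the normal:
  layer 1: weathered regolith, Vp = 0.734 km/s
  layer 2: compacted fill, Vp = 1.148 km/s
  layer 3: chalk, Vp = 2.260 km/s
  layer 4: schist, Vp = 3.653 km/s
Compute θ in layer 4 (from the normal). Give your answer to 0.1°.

Snell's law across each interface conserves sin θ / V, so sin θ_4 = V_4·sin θ₁/V₁.
sin θ_4 = 3.653 × sin 6.4° / 0.734 = 0.5548.
θ_4 = 33.69° from the vertical.

33.7°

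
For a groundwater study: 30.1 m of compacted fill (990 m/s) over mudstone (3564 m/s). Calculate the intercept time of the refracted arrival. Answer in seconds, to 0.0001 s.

0.0584 s

θ_c = arcsin(V₁/V₂) = arcsin(990/3564) = 16.13°; cos θ_c = 0.9606.
tᵢ = 2h·cos θ_c / V₁ = 2·30.1·0.9606 / 990 = 0.05842 s.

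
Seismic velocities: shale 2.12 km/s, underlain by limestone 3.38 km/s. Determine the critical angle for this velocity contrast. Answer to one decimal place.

Critical incidence: sin θ_c = V₁/V₂ = 2.12/3.38 = 0.6272.
θ_c = arcsin 0.6272 = 38.85°.

38.8°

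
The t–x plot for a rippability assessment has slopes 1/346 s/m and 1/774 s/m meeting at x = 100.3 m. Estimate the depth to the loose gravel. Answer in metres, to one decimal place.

31.0 m

x_cross = 2h·√((V₂+V₁)/(V₂−V₁)) → h = x_cross / (2·√((V₂+V₁)/(V₂−V₁))).
√((V₂+V₁)/(V₂−V₁)) = √((774+346)/(774−346)) = 1.6177.
h = 100.3 / (2·1.6177) = 31.00 m.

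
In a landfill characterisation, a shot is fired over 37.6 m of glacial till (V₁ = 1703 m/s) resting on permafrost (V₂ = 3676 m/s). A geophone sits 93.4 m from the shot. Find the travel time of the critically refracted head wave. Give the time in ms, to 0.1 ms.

64.5 ms

θ_c = arcsin(V₁/V₂) = arcsin(1703/3676) = 27.60°, cos θ_c = 0.8862.
Intercept time tᵢ = 2h cos θ_c / V₁ = 2·37.6·0.8862/1703 = 0.03913 s.
t = x/V₂ + tᵢ = 93.4/3676 + 0.03913 = 0.06454 s.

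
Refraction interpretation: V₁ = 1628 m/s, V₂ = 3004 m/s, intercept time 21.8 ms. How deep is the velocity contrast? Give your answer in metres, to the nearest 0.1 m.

θ_c = arcsin(1628/3004) = 32.82°; cos θ_c = 0.8404.
tᵢ = 2h cos θ_c/V₁ ⇒ h = tᵢ·V₁/(2 cos θ_c) = 0.0218·1628/(2·0.8404) = 21.11 m.

21.1 m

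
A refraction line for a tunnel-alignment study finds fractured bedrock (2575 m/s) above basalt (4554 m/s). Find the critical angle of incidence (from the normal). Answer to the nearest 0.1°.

34.4°

Critical incidence: sin θ_c = V₁/V₂ = 2575/4554 = 0.5654.
θ_c = arcsin 0.5654 = 34.43°.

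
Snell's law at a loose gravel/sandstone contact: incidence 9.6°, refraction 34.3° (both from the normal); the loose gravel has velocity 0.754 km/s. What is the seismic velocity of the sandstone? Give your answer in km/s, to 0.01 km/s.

Snell's law: sin 9.6°/V₁ = sin 34.3°/V₂.
V₂ = V₁·sin 34.3°/sin 9.6° = 0.754 × 3.3791 = 2.55 km/s.

2.55 km/s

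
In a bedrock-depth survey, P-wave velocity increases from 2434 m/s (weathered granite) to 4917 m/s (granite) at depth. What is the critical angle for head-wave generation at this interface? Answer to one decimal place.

29.7°

At critical incidence the refracted ray runs along the interface (θ₂ = 90°), so sin θ_c = V₁/V₂.
θ_c = arcsin(2434/4917) = arcsin 0.4950 = 29.67°.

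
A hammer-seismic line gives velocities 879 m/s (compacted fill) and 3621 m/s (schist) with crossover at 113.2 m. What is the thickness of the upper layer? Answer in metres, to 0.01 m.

44.18 m

h = (x_cross/2)·√((V₂−V₁)/(V₂+V₁)).
(V₂−V₁)/(V₂+V₁) = (3621−879)/(3621+879) = 0.6093; √ = 0.7806.
h = (113.2/2)·0.7806 = 44.18 m.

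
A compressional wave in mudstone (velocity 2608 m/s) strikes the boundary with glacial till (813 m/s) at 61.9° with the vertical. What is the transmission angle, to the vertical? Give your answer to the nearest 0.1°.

Snell's law: sin θ₂ = (V₂/V₁)·sin θ₁ = (813/2608)·sin 61.9° = 0.2750.
θ₂ = sin⁻¹(0.2750) = 15.96° (from vertical).

16.0°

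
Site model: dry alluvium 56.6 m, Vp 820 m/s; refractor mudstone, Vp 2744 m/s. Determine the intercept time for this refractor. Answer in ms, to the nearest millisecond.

132 ms

tᵢ = 2h·√(V₂²−V₁²)/(V₁V₂).
√(V₂²−V₁²) = √(2744²−820²) = 2618.6 m/s.
tᵢ = 2·56.6·2618.6/(820·2744) = 0.13174 s.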